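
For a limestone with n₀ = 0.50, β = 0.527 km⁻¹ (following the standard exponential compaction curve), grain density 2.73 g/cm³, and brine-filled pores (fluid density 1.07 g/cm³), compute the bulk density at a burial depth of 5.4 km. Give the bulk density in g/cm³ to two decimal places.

2.68 g/cm³

Porosity at depth: n = 0.5·exp(−0.527×5.4) = 0.5×0.0581 = 0.0290
Bulk density: ρ_b = (1−n)ρ_g + n·ρ_f = 0.9710×2.73 + 0.0290×1.07
       = 2.651 + 0.031 = 2.682 g/cm³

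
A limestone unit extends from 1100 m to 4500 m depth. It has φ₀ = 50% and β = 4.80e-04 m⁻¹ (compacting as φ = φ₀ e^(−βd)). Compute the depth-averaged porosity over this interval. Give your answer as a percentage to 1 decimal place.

14.5%

Working in km (1 km = 1000 m; β in km⁻¹ = β in m⁻¹ × 1000):
⟨φ⟩ = (1/(d₂−d₁)) ∫ φ₀ e^(−βd) dd = φ₀·(e^(−β·d₁) − e^(−β·d₂)) / (β·(d₂−d₁))
e^(−0.48×1.1) = 0.5898; e^(−0.48×4.5) = 0.1153
⟨φ⟩ = 0.5 × (0.5898 − 0.1153) / (0.48 × 3.4) = 0.5 × 0.2907 = 0.1454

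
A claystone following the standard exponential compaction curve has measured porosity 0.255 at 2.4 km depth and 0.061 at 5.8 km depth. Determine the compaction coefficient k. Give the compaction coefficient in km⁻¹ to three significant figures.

Athy: φ(d) = φ₀ e^(−kd) ⇒ φ₁/φ₂ = e^{k(d₂−d₁)} ⇒ k = ln(φ₁/φ₂)/(d₂−d₁)
k = ln(0.255/0.061) / (5.8 − 2.4) = ln(4.18) / 3.4 = 1.4304 / 3.4 = 0.4207 km⁻¹

0.421 km⁻¹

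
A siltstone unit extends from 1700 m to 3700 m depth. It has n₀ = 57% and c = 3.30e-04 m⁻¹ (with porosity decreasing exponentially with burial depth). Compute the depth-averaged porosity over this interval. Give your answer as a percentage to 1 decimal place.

Working in km (1 km = 1000 m; c in km⁻¹ = c in m⁻¹ × 1000):
⟨n⟩ = (1/(Z₂−Z₁)) ∫ n₀ e^(−cZ) dZ = n₀·(e^(−c·Z₁) − e^(−c·Z₂)) / (c·(Z₂−Z₁))
e^(−0.33×1.7) = 0.5706; e^(−0.33×3.7) = 0.2949
⟨n⟩ = 0.57 × (0.5706 − 0.2949) / (0.33 × 2) = 0.57 × 0.4177 = 0.2381

23.8%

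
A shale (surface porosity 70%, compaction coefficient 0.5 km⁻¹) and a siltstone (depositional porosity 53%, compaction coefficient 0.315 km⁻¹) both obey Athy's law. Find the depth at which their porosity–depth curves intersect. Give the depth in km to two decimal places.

Set phi₀ₐ e^(−cₐd) = phi₀ᵦ e^(−cᵦd) ⇒ ln(phi₀ₐ/phi₀ᵦ) = (cₐ − cᵦ)·d
d = ln(0.7/0.53) / (0.5 − 0.315) = 0.2782 / 0.185 = 1.504 km

1.50 km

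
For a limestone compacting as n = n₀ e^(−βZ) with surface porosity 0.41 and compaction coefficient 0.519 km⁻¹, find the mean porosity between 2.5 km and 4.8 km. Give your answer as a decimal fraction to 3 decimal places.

0.065

⟨n⟩ = (1/(Z₂−Z₁)) ∫ n₀ e^(−βZ) dZ = n₀·(e^(−β·Z₁) − e^(−β·Z₂)) / (β·(Z₂−Z₁))
e^(−0.519×2.5) = 0.2732; e^(−0.519×4.8) = 0.0828
⟨n⟩ = 0.41 × (0.2732 − 0.0828) / (0.519 × 2.3) = 0.41 × 0.1595 = 0.0654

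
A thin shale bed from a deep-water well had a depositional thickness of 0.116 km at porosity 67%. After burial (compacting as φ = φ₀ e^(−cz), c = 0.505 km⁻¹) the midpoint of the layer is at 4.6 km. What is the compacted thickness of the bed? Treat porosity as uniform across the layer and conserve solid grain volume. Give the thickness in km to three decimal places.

0.041 km

Porosity at 4.6 km: φ = 0.67·exp(−0.505×4.6) = 0.0656
Solid-volume conservation: h(1−φ) = h₀(1−φ₀) ⇒ h = h₀·(1−φ₀)/(1−φ)
h = 0.116 × (1 − 0.67)/(1 − 0.0656) = 0.116 × 0.3532 = 0.0410 km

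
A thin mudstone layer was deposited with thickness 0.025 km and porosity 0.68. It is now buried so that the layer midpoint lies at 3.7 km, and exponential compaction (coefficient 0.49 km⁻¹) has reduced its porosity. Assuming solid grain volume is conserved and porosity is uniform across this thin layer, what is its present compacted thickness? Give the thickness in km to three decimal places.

Porosity at 3.7 km: phi = 0.68·exp(−0.49×3.7) = 0.1110
Solid-volume conservation: h(1−phi) = h₀(1−phi₀) ⇒ h = h₀·(1−phi₀)/(1−phi)
h = 0.025 × (1 − 0.68)/(1 − 0.1110) = 0.025 × 0.3599 = 0.0090 km

0.009 km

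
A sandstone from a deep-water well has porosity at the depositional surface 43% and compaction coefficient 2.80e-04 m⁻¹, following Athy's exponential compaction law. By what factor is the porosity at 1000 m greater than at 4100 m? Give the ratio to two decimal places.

2.38

Working in km (1 km = 1000 m; β in km⁻¹ = β in m⁻¹ × 1000):
φ(z₁)/φ(z₂) = e^(−β·z₁)/e^(−β·z₂) = e^{β(z₂−z₁)}
= exp(0.28 × 3.1) = exp(0.868) = 2.3821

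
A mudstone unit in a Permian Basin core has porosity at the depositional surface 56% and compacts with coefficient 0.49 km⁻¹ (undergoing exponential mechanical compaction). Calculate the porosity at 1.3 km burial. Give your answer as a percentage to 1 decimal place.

29.6%

phi = phi₀·exp(−k·z) = 0.56 × exp(−0.49 × 1.3) = 0.56 × exp(−0.637)
  = 0.56 × 0.5289 = 0.2962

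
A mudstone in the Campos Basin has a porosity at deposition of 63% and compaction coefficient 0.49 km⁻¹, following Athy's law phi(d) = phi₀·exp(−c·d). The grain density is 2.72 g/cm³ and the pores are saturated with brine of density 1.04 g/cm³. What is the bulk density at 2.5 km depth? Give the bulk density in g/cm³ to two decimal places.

Porosity at depth: phi = 0.63·exp(−0.49×2.5) = 0.63×0.2938 = 0.1851
Bulk density: ρ_b = (1−phi)ρ_g + phi·ρ_f = 0.8149×2.72 + 0.1851×1.04
       = 2.217 + 0.192 = 2.409 g/cm³

2.41 g/cm³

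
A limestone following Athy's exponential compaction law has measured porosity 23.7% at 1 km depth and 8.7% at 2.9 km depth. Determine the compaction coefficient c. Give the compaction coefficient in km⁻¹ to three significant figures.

Athy: φ(Z) = φ₀ e^(−cZ) ⇒ φ₁/φ₂ = e^{c(Z₂−Z₁)} ⇒ c = ln(φ₁/φ₂)/(Z₂−Z₁)
c = ln(0.237/0.087) / (2.9 − 1) = ln(2.724) / 1.9 = 1.0022 / 1.9 = 0.5274 km⁻¹

0.527 km⁻¹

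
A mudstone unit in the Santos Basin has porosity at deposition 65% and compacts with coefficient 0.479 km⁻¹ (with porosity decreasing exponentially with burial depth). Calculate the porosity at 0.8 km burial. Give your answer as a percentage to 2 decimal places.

φ = φ₀·exp(−c·z) = 0.65 × exp(−0.479 × 0.8) = 0.65 × exp(−0.3832)
  = 0.65 × 0.6817 = 0.4431

44.31%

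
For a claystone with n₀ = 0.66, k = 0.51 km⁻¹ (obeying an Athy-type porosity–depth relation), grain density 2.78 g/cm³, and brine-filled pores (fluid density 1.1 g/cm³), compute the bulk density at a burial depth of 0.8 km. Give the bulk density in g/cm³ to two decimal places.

Porosity at depth: n = 0.66·exp(−0.51×0.8) = 0.66×0.6650 = 0.4389
Bulk density: ρ_b = (1−n)ρ_g + n·ρ_f = 0.5611×2.78 + 0.4389×1.1
       = 1.560 + 0.483 = 2.043 g/cm³

2.04 g/cm³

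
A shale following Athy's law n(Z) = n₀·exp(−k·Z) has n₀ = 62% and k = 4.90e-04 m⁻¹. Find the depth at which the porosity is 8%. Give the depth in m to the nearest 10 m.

4180 m

Working in km (1 km = 1000 m; k in km⁻¹ = k in m⁻¹ × 1000):
Invert Athy's law: Z = ln(n₀/n) / k
Z = ln(0.62/0.08) / 0.49 = ln(7.75) / 0.49 = 2.0477 / 0.49 = 4.179 km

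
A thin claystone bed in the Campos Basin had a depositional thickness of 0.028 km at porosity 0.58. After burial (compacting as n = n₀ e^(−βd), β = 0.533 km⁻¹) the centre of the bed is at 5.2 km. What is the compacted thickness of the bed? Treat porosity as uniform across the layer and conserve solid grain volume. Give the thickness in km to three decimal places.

0.012 km

Porosity at 5.2 km: n = 0.58·exp(−0.533×5.2) = 0.0363
Solid-volume conservation: h(1−n) = h₀(1−n₀) ⇒ h = h₀·(1−n₀)/(1−n)
h = 0.028 × (1 − 0.58)/(1 − 0.0363) = 0.028 × 0.4358 = 0.0122 km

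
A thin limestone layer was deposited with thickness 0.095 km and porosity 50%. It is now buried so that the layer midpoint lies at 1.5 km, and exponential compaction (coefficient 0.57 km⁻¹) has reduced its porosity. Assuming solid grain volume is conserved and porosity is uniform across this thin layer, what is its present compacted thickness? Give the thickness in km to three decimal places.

0.060 km

Porosity at 1.5 km: φ = 0.5·exp(−0.57×1.5) = 0.2126
Solid-volume conservation: h(1−φ) = h₀(1−φ₀) ⇒ h = h₀·(1−φ₀)/(1−φ)
h = 0.095 × (1 − 0.5)/(1 − 0.2126) = 0.095 × 0.6350 = 0.0603 km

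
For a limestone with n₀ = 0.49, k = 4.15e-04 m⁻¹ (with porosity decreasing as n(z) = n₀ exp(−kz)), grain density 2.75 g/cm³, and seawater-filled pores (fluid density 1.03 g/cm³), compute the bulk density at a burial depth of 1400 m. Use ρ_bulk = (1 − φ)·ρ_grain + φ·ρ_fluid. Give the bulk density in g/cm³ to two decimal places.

2.28 g/cm³

Working in km (1 km = 1000 m; k in km⁻¹ = k in m⁻¹ × 1000):
Porosity at depth: n = 0.49·exp(−0.415×1.4) = 0.49×0.5593 = 0.2741
Bulk density: ρ_b = (1−n)ρ_g + n·ρ_f = 0.7259×2.75 + 0.2741×1.03
       = 1.996 + 0.282 = 2.279 g/cm³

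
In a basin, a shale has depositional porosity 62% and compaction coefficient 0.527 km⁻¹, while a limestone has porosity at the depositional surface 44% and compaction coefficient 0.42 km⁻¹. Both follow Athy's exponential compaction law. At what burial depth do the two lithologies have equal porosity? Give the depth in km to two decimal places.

3.21 km

Set n₀ₐ e^(−kₐZ) = n₀ᵦ e^(−kᵦZ) ⇒ ln(n₀ₐ/n₀ᵦ) = (kₐ − kᵦ)·Z
Z = ln(0.62/0.44) / (0.527 − 0.42) = 0.3429 / 0.107 = 3.205 km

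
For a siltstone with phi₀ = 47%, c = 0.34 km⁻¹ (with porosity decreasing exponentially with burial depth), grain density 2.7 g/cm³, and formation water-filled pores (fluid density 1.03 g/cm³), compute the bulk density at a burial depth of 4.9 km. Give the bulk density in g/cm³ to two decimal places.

Porosity at depth: phi = 0.47·exp(−0.34×4.9) = 0.47×0.1890 = 0.0888
Bulk density: ρ_b = (1−phi)ρ_g + phi·ρ_f = 0.9112×2.7 + 0.0888×1.03
       = 2.460 + 0.091 = 2.552 g/cm³

2.55 g/cm³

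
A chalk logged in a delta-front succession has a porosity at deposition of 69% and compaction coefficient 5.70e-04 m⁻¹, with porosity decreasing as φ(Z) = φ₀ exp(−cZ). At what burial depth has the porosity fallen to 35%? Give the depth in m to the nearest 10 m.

1190 m

Working in km (1 km = 1000 m; c in km⁻¹ = c in m⁻¹ × 1000):
Invert Athy's law: Z = ln(φ₀/φ) / c
Z = ln(0.69/0.35) / 0.57 = ln(1.971) / 0.57 = 0.6788 / 0.57 = 1.191 km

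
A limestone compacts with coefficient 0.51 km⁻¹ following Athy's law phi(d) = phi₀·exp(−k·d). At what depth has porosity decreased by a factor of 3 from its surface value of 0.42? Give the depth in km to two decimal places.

2.15 km

phi/phi₀ = 1/3 ⇒ exp(−k·d) = 1/3 ⇒ d = ln(3) / k
d = 1.0986 / 0.51 = 2.154 km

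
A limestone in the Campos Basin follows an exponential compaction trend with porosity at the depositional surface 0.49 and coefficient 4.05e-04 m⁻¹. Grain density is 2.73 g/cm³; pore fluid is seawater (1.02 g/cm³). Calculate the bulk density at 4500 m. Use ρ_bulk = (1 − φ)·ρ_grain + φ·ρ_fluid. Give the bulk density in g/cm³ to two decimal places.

2.59 g/cm³

Working in km (1 km = 1000 m; c in km⁻¹ = c in m⁻¹ × 1000):
Porosity at depth: n = 0.49·exp(−0.405×4.5) = 0.49×0.1616 = 0.0792
Bulk density: ρ_b = (1−n)ρ_g + n·ρ_f = 0.9208×2.73 + 0.0792×1.02
       = 2.514 + 0.081 = 2.595 g/cm³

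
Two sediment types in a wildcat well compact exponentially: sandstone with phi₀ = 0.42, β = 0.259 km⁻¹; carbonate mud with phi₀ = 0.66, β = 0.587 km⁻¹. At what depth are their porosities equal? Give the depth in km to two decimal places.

1.38 km

Set phi₀ₐ e^(−βₐZ) = phi₀ᵦ e^(−βᵦZ) ⇒ ln(phi₀ₐ/phi₀ᵦ) = (βₐ − βᵦ)·Z
Z = ln(0.42/0.66) / (0.259 − 0.587) = -0.4520 / -0.328 = 1.378 km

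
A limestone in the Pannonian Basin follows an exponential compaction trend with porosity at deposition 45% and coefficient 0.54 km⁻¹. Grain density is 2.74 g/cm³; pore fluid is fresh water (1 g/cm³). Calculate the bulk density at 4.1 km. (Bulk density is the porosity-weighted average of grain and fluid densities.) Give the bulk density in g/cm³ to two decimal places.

Porosity at depth: φ = 0.45·exp(−0.54×4.1) = 0.45×0.1093 = 0.0492
Bulk density: ρ_b = (1−φ)ρ_g + φ·ρ_f = 0.9508×2.74 + 0.0492×1
       = 2.605 + 0.049 = 2.654 g/cm³

2.65 g/cm³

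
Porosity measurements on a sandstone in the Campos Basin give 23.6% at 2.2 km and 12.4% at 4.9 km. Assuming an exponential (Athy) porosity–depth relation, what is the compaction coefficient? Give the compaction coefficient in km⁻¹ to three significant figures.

Athy: n(Z) = n₀ e^(−kZ) ⇒ n₁/n₂ = e^{k(Z₂−Z₁)} ⇒ k = ln(n₁/n₂)/(Z₂−Z₁)
k = ln(0.236/0.124) / (4.9 − 2.2) = ln(1.903) / 2.7 = 0.6436 / 2.7 = 0.2384 km⁻¹

0.238 km⁻¹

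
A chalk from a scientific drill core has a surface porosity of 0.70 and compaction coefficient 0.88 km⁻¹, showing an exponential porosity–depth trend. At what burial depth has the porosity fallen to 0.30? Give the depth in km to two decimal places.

0.96 km

Invert Athy's law: d = ln(n₀/n) / k
d = ln(0.7/0.3) / 0.88 = ln(2.333) / 0.88 = 0.8473 / 0.88 = 0.963 km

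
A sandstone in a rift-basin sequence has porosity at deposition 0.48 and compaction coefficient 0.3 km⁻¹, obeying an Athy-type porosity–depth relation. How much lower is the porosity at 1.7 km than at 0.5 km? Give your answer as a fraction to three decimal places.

0.125

n(0.5) = 0.48·e^(−0.3×0.5) = 0.4131
n(1.7) = 0.48·e^(−0.3×1.7) = 0.2882
Δn = 0.4131 − 0.2882 = 0.1249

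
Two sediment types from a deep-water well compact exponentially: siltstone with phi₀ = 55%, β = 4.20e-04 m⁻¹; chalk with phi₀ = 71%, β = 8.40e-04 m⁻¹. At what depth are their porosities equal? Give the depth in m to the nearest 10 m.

Working in km (1 km = 1000 m; β in km⁻¹ = β in m⁻¹ × 1000):
Set phi₀ₐ e^(−βₐZ) = phi₀ᵦ e^(−βᵦZ) ⇒ ln(phi₀ₐ/phi₀ᵦ) = (βₐ − βᵦ)·Z
Z = ln(0.55/0.71) / (0.42 − 0.84) = -0.2553 / -0.42 = 0.608 km

610 m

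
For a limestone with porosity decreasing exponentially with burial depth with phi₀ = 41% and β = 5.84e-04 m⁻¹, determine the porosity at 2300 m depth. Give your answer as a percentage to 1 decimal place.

10.7%

Working in km (1 km = 1000 m; β in km⁻¹ = β in m⁻¹ × 1000):
phi = phi₀·exp(−β·d) = 0.41 × exp(−0.584 × 2.3) = 0.41 × exp(−1.343)
  = 0.41 × 0.2610 = 0.1070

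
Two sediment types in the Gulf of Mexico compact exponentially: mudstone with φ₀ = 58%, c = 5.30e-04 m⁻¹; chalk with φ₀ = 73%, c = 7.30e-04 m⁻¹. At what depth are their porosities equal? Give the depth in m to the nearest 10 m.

Working in km (1 km = 1000 m; c in km⁻¹ = c in m⁻¹ × 1000):
Set φ₀ₐ e^(−cₐd) = φ₀ᵦ e^(−cᵦd) ⇒ ln(φ₀ₐ/φ₀ᵦ) = (cₐ − cᵦ)·d
d = ln(0.58/0.73) / (0.53 − 0.73) = -0.2300 / -0.2 = 1.150 km

1150 m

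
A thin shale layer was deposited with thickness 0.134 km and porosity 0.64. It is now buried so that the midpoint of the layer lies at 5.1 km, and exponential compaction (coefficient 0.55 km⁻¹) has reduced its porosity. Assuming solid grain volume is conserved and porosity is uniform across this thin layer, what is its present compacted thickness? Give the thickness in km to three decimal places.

0.050 km

Porosity at 5.1 km: n = 0.64·exp(−0.55×5.1) = 0.0387
Solid-volume conservation: h(1−n) = h₀(1−n₀) ⇒ h = h₀·(1−n₀)/(1−n)
h = 0.134 × (1 − 0.64)/(1 − 0.0387) = 0.134 × 0.3745 = 0.0502 km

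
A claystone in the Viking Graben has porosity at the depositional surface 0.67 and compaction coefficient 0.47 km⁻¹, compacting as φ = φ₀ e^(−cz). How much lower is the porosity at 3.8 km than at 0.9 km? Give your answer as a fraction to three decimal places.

φ(0.9) = 0.67·e^(−0.47×0.9) = 0.4389
φ(3.8) = 0.67·e^(−0.47×3.8) = 0.1123
Δφ = 0.4389 − 0.1123 = 0.3266

0.327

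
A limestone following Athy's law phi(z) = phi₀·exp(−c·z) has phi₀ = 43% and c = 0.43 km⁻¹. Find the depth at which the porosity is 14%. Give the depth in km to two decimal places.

2.61 km

Invert Athy's law: z = ln(phi₀/phi) / c
z = ln(0.43/0.14) / 0.43 = ln(3.071) / 0.43 = 1.1221 / 0.43 = 2.610 km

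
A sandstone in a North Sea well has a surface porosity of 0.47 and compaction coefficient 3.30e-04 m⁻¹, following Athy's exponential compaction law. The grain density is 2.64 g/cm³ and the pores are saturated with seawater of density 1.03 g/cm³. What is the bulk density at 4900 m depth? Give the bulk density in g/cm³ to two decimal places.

Working in km (1 km = 1000 m; β in km⁻¹ = β in m⁻¹ × 1000):
Porosity at depth: n = 0.47·exp(−0.33×4.9) = 0.47×0.1985 = 0.0933
Bulk density: ρ_b = (1−n)ρ_g + n·ρ_f = 0.9067×2.64 + 0.0933×1.03
       = 2.394 + 0.096 = 2.490 g/cm³

2.49 g/cm³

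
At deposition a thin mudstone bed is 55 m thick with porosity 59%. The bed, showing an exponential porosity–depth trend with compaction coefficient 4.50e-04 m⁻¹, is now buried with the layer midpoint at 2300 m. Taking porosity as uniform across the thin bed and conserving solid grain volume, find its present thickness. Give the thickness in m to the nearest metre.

Working in km (1 km = 1000 m; β in km⁻¹ = β in m⁻¹ × 1000):
Porosity at 2.3 km: n = 0.59·exp(−0.45×2.3) = 0.2096
Solid-volume conservation: h(1−n) = h₀(1−n₀) ⇒ h = h₀·(1−n₀)/(1−n)
h = 0.055 × (1 − 0.59)/(1 − 0.2096) = 0.055 × 0.5187 = 0.0285 km

29 m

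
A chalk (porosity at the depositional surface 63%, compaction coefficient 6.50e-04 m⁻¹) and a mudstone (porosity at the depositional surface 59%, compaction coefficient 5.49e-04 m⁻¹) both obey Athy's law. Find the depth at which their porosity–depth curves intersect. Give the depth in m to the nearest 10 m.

650 m

Working in km (1 km = 1000 m; k in km⁻¹ = k in m⁻¹ × 1000):
Set phi₀ₐ e^(−kₐz) = phi₀ᵦ e^(−kᵦz) ⇒ ln(phi₀ₐ/phi₀ᵦ) = (kₐ − kᵦ)·z
z = ln(0.63/0.59) / (0.65 − 0.549) = 0.0656 / 0.101 = 0.649 km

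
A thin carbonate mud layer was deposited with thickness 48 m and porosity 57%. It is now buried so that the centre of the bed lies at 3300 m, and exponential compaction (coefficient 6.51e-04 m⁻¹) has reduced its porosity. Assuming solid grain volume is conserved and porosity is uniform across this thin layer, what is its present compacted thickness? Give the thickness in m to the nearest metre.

22 m

Working in km (1 km = 1000 m; β in km⁻¹ = β in m⁻¹ × 1000):
Porosity at 3.3 km: n = 0.57·exp(−0.651×3.3) = 0.0665
Solid-volume conservation: h(1−n) = h₀(1−n₀) ⇒ h = h₀·(1−n₀)/(1−n)
h = 0.048 × (1 − 0.57)/(1 − 0.0665) = 0.048 × 0.4606 = 0.0221 km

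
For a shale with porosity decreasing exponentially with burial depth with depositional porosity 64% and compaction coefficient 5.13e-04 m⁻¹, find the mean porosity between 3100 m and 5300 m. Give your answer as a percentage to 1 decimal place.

Working in km (1 km = 1000 m; c in km⁻¹ = c in m⁻¹ × 1000):
⟨n⟩ = (1/(d₂−d₁)) ∫ n₀ e^(−cd) dd = n₀·(e^(−c·d₁) − e^(−c·d₂)) / (c·(d₂−d₁))
e^(−0.513×3.1) = 0.2039; e^(−0.513×5.3) = 0.0659
⟨n⟩ = 0.64 × (0.2039 − 0.0659) / (0.513 × 2.2) = 0.64 × 0.1222 = 0.0782

7.8%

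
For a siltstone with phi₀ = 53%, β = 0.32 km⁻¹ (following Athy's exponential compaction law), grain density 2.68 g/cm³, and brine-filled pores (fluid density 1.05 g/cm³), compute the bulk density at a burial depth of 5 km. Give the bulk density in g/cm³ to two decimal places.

2.51 g/cm³

Porosity at depth: phi = 0.53·exp(−0.32×5) = 0.53×0.2019 = 0.1070
Bulk density: ρ_b = (1−phi)ρ_g + phi·ρ_f = 0.8930×2.68 + 0.1070×1.05
       = 2.393 + 0.112 = 2.506 g/cm³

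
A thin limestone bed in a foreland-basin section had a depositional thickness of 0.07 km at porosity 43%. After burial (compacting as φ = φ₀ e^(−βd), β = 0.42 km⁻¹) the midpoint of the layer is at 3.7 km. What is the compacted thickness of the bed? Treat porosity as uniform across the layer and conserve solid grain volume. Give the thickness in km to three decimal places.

Porosity at 3.7 km: φ = 0.43·exp(−0.42×3.7) = 0.0909
Solid-volume conservation: h(1−φ) = h₀(1−φ₀) ⇒ h = h₀·(1−φ₀)/(1−φ)
h = 0.07 × (1 − 0.43)/(1 − 0.0909) = 0.07 × 0.6270 = 0.0439 km

0.044 km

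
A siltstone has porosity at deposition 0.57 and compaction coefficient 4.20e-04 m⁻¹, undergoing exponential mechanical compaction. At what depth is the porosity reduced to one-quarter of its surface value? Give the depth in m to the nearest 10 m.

3300 m

Working in km (1 km = 1000 m; β in km⁻¹ = β in m⁻¹ × 1000):
phi/phi₀ = 1/4 ⇒ exp(−β·Z) = 1/4 ⇒ Z = ln(4) / β
Z = 1.3863 / 0.42 = 3.301 km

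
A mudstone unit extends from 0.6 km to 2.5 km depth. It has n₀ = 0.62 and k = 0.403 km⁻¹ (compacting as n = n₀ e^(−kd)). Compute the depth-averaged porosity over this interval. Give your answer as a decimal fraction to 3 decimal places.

0.340

⟨n⟩ = (1/(d₂−d₁)) ∫ n₀ e^(−kd) dd = n₀·(e^(−k·d₁) − e^(−k·d₂)) / (k·(d₂−d₁))
e^(−0.403×0.6) = 0.7852; e^(−0.403×2.5) = 0.3651
⟨n⟩ = 0.62 × (0.7852 − 0.3651) / (0.403 × 1.9) = 0.62 × 0.5486 = 0.3401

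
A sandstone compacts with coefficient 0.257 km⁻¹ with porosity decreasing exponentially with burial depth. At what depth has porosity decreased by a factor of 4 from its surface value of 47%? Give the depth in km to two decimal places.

5.39 km

n/n₀ = 1/4 ⇒ exp(−β·d) = 1/4 ⇒ d = ln(4) / β
d = 1.3863 / 0.257 = 5.394 km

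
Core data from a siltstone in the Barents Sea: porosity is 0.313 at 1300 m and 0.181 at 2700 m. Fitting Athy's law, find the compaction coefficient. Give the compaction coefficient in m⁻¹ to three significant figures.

Working in km (1 km = 1000 m; c in km⁻¹ = c in m⁻¹ × 1000):
Athy: φ(Z) = φ₀ e^(−cZ) ⇒ φ₁/φ₂ = e^{c(Z₂−Z₁)} ⇒ c = ln(φ₁/φ₂)/(Z₂−Z₁)
c = ln(0.313/0.181) / (2.7 − 1.3) = ln(1.729) / 1.4 = 0.5477 / 1.4 = 0.3912 km⁻¹

0.000391 m⁻¹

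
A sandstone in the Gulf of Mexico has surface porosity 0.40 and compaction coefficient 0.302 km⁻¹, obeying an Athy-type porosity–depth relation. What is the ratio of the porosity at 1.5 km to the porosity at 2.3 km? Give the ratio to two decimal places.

φ(d₁)/φ(d₂) = e^(−c·d₁)/e^(−c·d₂) = e^{c(d₂−d₁)}
= exp(0.302 × 0.8) = exp(0.2416) = 1.2733

1.27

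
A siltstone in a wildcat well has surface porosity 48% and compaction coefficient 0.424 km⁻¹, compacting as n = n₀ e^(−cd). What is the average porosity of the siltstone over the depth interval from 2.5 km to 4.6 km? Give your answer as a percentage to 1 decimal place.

⟨n⟩ = (1/(d₂−d₁)) ∫ n₀ e^(−cd) dd = n₀·(e^(−c·d₁) − e^(−c·d₂)) / (c·(d₂−d₁))
e^(−0.424×2.5) = 0.3465; e^(−0.424×4.6) = 0.1422
⟨n⟩ = 0.48 × (0.3465 − 0.1422) / (0.424 × 2.1) = 0.48 × 0.2294 = 0.1101

11.0%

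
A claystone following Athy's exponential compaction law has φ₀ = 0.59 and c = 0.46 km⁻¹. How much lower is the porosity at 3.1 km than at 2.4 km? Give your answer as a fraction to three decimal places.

φ(2.4) = 0.59·e^(−0.46×2.4) = 0.1956
φ(3.1) = 0.59·e^(−0.46×3.1) = 0.1418
Δφ = 0.1956 − 0.1418 = 0.0539

0.054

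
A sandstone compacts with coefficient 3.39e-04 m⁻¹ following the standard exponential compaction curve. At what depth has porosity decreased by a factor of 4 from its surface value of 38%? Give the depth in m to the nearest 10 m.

4090 m

Working in km (1 km = 1000 m; k in km⁻¹ = k in m⁻¹ × 1000):
n/n₀ = 1/4 ⇒ exp(−k·Z) = 1/4 ⇒ Z = ln(4) / k
Z = 1.3863 / 0.339 = 4.089 km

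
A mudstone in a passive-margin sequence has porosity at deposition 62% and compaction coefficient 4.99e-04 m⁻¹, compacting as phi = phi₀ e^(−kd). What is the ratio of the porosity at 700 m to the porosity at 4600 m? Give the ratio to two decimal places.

7.00

Working in km (1 km = 1000 m; k in km⁻¹ = k in m⁻¹ × 1000):
phi(d₁)/phi(d₂) = e^(−k·d₁)/e^(−k·d₂) = e^{k(d₂−d₁)}
= exp(0.499 × 3.9) = exp(1.946) = 7.0013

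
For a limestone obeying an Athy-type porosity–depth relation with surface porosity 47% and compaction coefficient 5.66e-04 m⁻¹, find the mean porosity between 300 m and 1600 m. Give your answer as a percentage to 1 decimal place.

Working in km (1 km = 1000 m; k in km⁻¹ = k in m⁻¹ × 1000):
⟨φ⟩ = (1/(Z₂−Z₁)) ∫ φ₀ e^(−kZ) dZ = φ₀·(e^(−k·Z₁) − e^(−k·Z₂)) / (k·(Z₂−Z₁))
e^(−0.566×0.3) = 0.8438; e^(−0.566×1.6) = 0.4043
⟨φ⟩ = 0.47 × (0.8438 − 0.4043) / (0.566 × 1.3) = 0.47 × 0.5974 = 0.2808

28.1%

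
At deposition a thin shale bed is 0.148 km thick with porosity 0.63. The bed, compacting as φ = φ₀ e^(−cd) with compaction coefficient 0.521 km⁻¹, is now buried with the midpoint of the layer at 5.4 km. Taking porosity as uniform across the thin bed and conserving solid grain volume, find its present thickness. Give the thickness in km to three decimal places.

0.057 km

Porosity at 5.4 km: φ = 0.63·exp(−0.521×5.4) = 0.0378
Solid-volume conservation: h(1−φ) = h₀(1−φ₀) ⇒ h = h₀·(1−φ₀)/(1−φ)
h = 0.148 × (1 − 0.63)/(1 − 0.0378) = 0.148 × 0.3845 = 0.0569 km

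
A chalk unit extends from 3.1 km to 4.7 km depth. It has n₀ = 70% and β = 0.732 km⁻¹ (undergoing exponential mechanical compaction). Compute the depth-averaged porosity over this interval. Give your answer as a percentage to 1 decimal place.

⟨n⟩ = (1/(d₂−d₁)) ∫ n₀ e^(−βd) dd = n₀·(e^(−β·d₁) − e^(−β·d₂)) / (β·(d₂−d₁))
e^(−0.732×3.1) = 0.1034; e^(−0.732×4.7) = 0.0321
⟨n⟩ = 0.7 × (0.1034 − 0.0321) / (0.732 × 1.6) = 0.7 × 0.0609 = 0.0426

4.3%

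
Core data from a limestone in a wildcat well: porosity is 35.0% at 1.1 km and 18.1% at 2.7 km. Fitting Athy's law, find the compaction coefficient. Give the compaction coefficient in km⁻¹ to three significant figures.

Athy: n(Z) = n₀ e^(−kZ) ⇒ n₁/n₂ = e^{k(Z₂−Z₁)} ⇒ k = ln(n₁/n₂)/(Z₂−Z₁)
k = ln(0.35/0.181) / (2.7 − 1.1) = ln(1.934) / 1.6 = 0.6594 / 1.6 = 0.4121 km⁻¹

0.412 km⁻¹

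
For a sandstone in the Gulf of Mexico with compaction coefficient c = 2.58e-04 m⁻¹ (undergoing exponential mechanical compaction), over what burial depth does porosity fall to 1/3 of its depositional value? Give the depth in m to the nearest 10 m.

Working in km (1 km = 1000 m; c in km⁻¹ = c in m⁻¹ × 1000):
phi/phi₀ = 1/3 ⇒ exp(−c·Z) = 1/3 ⇒ Z = ln(3) / c
Z = 1.0986 / 0.258 = 4.258 km

4260 m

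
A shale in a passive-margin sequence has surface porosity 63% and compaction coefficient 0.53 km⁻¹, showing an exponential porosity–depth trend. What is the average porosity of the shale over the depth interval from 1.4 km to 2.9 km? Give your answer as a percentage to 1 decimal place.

⟨φ⟩ = (1/(z₂−z₁)) ∫ φ₀ e^(−kz) dz = φ₀·(e^(−k·z₁) − e^(−k·z₂)) / (k·(z₂−z₁))
e^(−0.53×1.4) = 0.4762; e^(−0.53×2.9) = 0.2150
⟨φ⟩ = 0.63 × (0.4762 − 0.2150) / (0.53 × 1.5) = 0.63 × 0.3285 = 0.2069

20.7%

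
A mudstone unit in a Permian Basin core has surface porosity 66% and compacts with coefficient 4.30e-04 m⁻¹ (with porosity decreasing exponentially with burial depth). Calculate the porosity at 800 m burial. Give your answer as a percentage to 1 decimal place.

Working in km (1 km = 1000 m; c in km⁻¹ = c in m⁻¹ × 1000):
phi = phi₀·exp(−c·Z) = 0.66 × exp(−0.43 × 0.8) = 0.66 × exp(−0.344)
  = 0.66 × 0.7089 = 0.4679

46.8%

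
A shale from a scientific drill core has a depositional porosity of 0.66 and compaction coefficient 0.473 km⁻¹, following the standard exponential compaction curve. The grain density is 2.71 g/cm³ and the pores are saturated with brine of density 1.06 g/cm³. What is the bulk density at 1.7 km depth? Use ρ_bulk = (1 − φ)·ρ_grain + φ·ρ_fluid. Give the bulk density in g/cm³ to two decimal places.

Porosity at depth: phi = 0.66·exp(−0.473×1.7) = 0.66×0.4475 = 0.2953
Bulk density: ρ_b = (1−phi)ρ_g + phi·ρ_f = 0.7047×2.71 + 0.2953×1.06
       = 1.910 + 0.313 = 2.223 g/cm³

2.22 g/cm³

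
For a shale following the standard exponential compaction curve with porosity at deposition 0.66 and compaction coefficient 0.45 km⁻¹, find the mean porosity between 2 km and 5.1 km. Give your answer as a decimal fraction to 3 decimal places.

⟨φ⟩ = (1/(d₂−d₁)) ∫ φ₀ e^(−cd) dd = φ₀·(e^(−c·d₁) − e^(−c·d₂)) / (c·(d₂−d₁))
e^(−0.45×2) = 0.4066; e^(−0.45×5.1) = 0.1008
⟨φ⟩ = 0.66 × (0.4066 − 0.1008) / (0.45 × 3.1) = 0.66 × 0.2192 = 0.1447

0.145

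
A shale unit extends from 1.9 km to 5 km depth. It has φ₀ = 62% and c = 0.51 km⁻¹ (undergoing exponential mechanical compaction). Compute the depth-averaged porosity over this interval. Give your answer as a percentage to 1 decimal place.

⟨φ⟩ = (1/(Z₂−Z₁)) ∫ φ₀ e^(−cZ) dZ = φ₀·(e^(−c·Z₁) − e^(−c·Z₂)) / (c·(Z₂−Z₁))
e^(−0.51×1.9) = 0.3795; e^(−0.51×5) = 0.0781
⟨φ⟩ = 0.62 × (0.3795 − 0.0781) / (0.51 × 3.1) = 0.62 × 0.1906 = 0.1182

11.8%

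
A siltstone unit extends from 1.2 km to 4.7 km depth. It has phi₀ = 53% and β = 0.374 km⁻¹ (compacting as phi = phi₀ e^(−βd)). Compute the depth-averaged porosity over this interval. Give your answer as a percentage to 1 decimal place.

⟨phi⟩ = (1/(d₂−d₁)) ∫ phi₀ e^(−βd) dd = phi₀·(e^(−β·d₁) − e^(−β·d₂)) / (β·(d₂−d₁))
e^(−0.374×1.2) = 0.6384; e^(−0.374×4.7) = 0.1724
⟨phi⟩ = 0.53 × (0.6384 − 0.1724) / (0.374 × 3.5) = 0.53 × 0.3560 = 0.1887

18.9%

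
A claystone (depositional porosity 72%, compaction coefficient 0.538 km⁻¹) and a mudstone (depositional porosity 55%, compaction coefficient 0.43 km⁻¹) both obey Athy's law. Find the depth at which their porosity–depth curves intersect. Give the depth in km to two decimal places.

2.49 km

Set n₀ₐ e^(−kₐz) = n₀ᵦ e^(−kᵦz) ⇒ ln(n₀ₐ/n₀ᵦ) = (kₐ − kᵦ)·z
z = ln(0.72/0.55) / (0.538 − 0.43) = 0.2693 / 0.108 = 2.494 km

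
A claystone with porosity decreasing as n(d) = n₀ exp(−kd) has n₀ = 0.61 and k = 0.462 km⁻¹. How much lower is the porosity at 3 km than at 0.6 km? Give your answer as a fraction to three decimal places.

n(0.6) = 0.61·e^(−0.462×0.6) = 0.4623
n(3) = 0.61·e^(−0.462×3) = 0.1525
Δn = 0.4623 − 0.1525 = 0.3098

0.310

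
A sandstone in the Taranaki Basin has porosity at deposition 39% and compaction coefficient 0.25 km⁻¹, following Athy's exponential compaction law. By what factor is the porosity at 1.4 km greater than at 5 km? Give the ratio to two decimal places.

phi(z₁)/phi(z₂) = e^(−c·z₁)/e^(−c·z₂) = e^{c(z₂−z₁)}
= exp(0.25 × 3.6) = exp(0.9) = 2.4596

2.46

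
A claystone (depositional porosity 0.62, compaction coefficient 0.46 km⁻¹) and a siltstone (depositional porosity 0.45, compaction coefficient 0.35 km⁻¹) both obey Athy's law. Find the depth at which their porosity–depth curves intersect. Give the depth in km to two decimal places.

Set φ₀ₐ e^(−βₐZ) = φ₀ᵦ e^(−βᵦZ) ⇒ ln(φ₀ₐ/φ₀ᵦ) = (βₐ − βᵦ)·Z
Z = ln(0.62/0.45) / (0.46 − 0.35) = 0.3205 / 0.11 = 2.913 km

2.91 km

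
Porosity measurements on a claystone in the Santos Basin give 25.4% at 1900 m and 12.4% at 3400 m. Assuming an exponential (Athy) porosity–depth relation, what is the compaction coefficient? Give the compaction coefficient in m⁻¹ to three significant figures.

0.000478 m⁻¹

Working in km (1 km = 1000 m; β in km⁻¹ = β in m⁻¹ × 1000):
Athy: n(Z) = n₀ e^(−βZ) ⇒ n₁/n₂ = e^{β(Z₂−Z₁)} ⇒ β = ln(n₁/n₂)/(Z₂−Z₁)
β = ln(0.254/0.124) / (3.4 − 1.9) = ln(2.048) / 1.5 = 0.7171 / 1.5 = 0.478 km⁻¹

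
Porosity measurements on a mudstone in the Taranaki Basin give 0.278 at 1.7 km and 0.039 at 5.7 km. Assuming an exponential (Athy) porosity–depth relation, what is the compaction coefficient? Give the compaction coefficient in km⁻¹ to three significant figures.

0.491 km⁻¹

Athy: n(Z) = n₀ e^(−βZ) ⇒ n₁/n₂ = e^{β(Z₂−Z₁)} ⇒ β = ln(n₁/n₂)/(Z₂−Z₁)
β = ln(0.278/0.039) / (5.7 − 1.7) = ln(7.128) / 4 = 1.9641 / 4 = 0.491 km⁻¹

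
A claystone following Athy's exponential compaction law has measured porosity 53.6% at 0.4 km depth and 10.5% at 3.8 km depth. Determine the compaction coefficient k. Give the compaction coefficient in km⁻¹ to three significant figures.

0.479 km⁻¹

Athy: φ(d) = φ₀ e^(−kd) ⇒ φ₁/φ₂ = e^{k(d₂−d₁)} ⇒ k = ln(φ₁/φ₂)/(d₂−d₁)
k = ln(0.536/0.105) / (3.8 − 0.4) = ln(5.105) / 3.4 = 1.6302 / 3.4 = 0.4795 km⁻¹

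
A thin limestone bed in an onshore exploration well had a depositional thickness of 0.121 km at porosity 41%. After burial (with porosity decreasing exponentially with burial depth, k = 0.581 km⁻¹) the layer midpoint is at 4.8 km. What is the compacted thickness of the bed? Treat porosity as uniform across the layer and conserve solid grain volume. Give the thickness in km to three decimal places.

0.073 km

Porosity at 4.8 km: phi = 0.41·exp(−0.581×4.8) = 0.0252
Solid-volume conservation: h(1−phi) = h₀(1−phi₀) ⇒ h = h₀·(1−phi₀)/(1−phi)
h = 0.121 × (1 − 0.41)/(1 − 0.0252) = 0.121 × 0.6053 = 0.0732 km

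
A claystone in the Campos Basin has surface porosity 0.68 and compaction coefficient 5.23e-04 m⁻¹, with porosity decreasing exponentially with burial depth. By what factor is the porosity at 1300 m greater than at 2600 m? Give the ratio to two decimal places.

Working in km (1 km = 1000 m; c in km⁻¹ = c in m⁻¹ × 1000):
φ(d₁)/φ(d₂) = e^(−c·d₁)/e^(−c·d₂) = e^{c(d₂−d₁)}
= exp(0.523 × 1.3) = exp(0.6799) = 1.9737

1.97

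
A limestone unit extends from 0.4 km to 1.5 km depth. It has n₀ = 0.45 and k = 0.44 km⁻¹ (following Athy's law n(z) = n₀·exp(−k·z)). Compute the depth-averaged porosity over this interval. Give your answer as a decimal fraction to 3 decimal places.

0.299

⟨n⟩ = (1/(z₂−z₁)) ∫ n₀ e^(−kz) dz = n₀·(e^(−k·z₁) − e^(−k·z₂)) / (k·(z₂−z₁))
e^(−0.44×0.4) = 0.8386; e^(−0.44×1.5) = 0.5169
⟨n⟩ = 0.45 × (0.8386 − 0.5169) / (0.44 × 1.1) = 0.45 × 0.6648 = 0.2992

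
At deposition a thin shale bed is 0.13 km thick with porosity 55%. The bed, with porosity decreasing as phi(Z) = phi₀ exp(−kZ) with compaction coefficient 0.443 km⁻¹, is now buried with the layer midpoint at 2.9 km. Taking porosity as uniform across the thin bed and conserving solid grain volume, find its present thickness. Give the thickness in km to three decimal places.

Porosity at 2.9 km: phi = 0.55·exp(−0.443×2.9) = 0.1522
Solid-volume conservation: h(1−phi) = h₀(1−phi₀) ⇒ h = h₀·(1−phi₀)/(1−phi)
h = 0.13 × (1 − 0.55)/(1 − 0.1522) = 0.13 × 0.5308 = 0.0690 km

0.069 km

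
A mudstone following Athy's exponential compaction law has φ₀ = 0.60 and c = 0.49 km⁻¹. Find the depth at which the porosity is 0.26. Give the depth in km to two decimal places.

Invert Athy's law: Z = ln(φ₀/φ) / c
Z = ln(0.6/0.26) / 0.49 = ln(2.308) / 0.49 = 0.8362 / 0.49 = 1.707 km

1.71 km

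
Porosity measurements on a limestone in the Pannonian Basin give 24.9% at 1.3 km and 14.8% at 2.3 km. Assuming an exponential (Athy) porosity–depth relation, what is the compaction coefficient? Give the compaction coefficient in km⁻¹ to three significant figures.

0.520 km⁻¹

Athy: n(z) = n₀ e^(−kz) ⇒ n₁/n₂ = e^{k(z₂−z₁)} ⇒ k = ln(n₁/n₂)/(z₂−z₁)
k = ln(0.249/0.148) / (2.3 − 1.3) = ln(1.682) / 1 = 0.5202 / 1 = 0.5202 km⁻¹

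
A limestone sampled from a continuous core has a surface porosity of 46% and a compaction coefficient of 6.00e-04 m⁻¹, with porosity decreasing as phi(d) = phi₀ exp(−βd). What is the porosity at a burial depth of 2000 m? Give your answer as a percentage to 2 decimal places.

13.85%

Working in km (1 km = 1000 m; β in km⁻¹ = β in m⁻¹ × 1000):
phi = phi₀·exp(−β·d) = 0.46 × exp(−0.6 × 2) = 0.46 × exp(−1.2)
  = 0.46 × 0.3012 = 0.1385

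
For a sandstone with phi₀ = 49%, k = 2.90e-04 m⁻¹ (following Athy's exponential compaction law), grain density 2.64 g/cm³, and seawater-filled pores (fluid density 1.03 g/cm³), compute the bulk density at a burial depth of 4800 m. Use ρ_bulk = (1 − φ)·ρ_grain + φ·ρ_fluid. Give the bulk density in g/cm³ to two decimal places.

2.44 g/cm³

Working in km (1 km = 1000 m; k in km⁻¹ = k in m⁻¹ × 1000):
Porosity at depth: phi = 0.49·exp(−0.29×4.8) = 0.49×0.2486 = 0.1218
Bulk density: ρ_b = (1−phi)ρ_g + phi·ρ_f = 0.8782×2.64 + 0.1218×1.03
       = 2.318 + 0.125 = 2.444 g/cm³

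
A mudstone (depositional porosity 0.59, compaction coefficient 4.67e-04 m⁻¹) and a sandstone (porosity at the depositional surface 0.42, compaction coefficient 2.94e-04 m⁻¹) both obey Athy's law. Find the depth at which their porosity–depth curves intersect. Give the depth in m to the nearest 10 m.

Working in km (1 km = 1000 m; β in km⁻¹ = β in m⁻¹ × 1000):
Set n₀ₐ e^(−βₐz) = n₀ᵦ e^(−βᵦz) ⇒ ln(n₀ₐ/n₀ᵦ) = (βₐ − βᵦ)·z
z = ln(0.59/0.42) / (0.467 − 0.294) = 0.3399 / 0.173 = 1.965 km

1960 m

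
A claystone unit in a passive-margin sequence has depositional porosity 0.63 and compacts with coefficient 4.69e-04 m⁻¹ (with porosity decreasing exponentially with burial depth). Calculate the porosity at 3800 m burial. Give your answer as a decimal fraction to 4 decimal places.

0.1060

Working in km (1 km = 1000 m; k in km⁻¹ = k in m⁻¹ × 1000):
phi = phi₀·exp(−k·d) = 0.63 × exp(−0.469 × 3.8) = 0.63 × exp(−1.782)
  = 0.63 × 0.1683 = 0.1060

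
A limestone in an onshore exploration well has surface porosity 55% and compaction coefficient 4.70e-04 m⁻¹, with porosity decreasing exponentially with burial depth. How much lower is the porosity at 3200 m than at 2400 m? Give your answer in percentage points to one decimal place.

5.6 percentage points

Working in km (1 km = 1000 m; β in km⁻¹ = β in m⁻¹ × 1000):
n(2.4) = 0.55·e^(−0.47×2.4) = 0.1780
n(3.2) = 0.55·e^(−0.47×3.2) = 0.1222
Δn = 0.1780 − 0.1222 = 0.0558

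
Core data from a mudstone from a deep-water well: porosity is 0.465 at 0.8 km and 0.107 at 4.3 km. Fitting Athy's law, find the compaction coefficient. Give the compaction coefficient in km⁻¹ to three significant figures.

Athy: phi(d) = phi₀ e^(−βd) ⇒ phi₁/phi₂ = e^{β(d₂−d₁)} ⇒ β = ln(phi₁/phi₂)/(d₂−d₁)
β = ln(0.465/0.107) / (4.3 − 0.8) = ln(4.346) / 3.5 = 1.4692 / 3.5 = 0.4198 km⁻¹

0.420 km⁻¹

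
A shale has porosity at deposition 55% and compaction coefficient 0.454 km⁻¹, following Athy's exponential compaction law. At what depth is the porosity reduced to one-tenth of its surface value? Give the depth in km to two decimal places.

n/n₀ = 1/10 ⇒ exp(−k·z) = 1/10 ⇒ z = ln(10) / k
z = 2.3026 / 0.454 = 5.072 km

5.07 km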